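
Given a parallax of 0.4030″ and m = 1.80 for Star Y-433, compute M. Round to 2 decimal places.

d = 1/p = 1/0.4030″ = 2.4814 pc.
m − M = 5 log₁₀(2.4814) − 5 = 1.9735 − 5 = -3.0265.
M = m − (m − M) = 1.80 − (-3.0265) = 4.83.

M = 4.83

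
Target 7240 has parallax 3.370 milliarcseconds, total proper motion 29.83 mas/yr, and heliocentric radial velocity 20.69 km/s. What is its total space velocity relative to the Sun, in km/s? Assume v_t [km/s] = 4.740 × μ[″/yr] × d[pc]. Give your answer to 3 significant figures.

d = 1/p = 1/0.003370″ = 296.74 pc.
μ = 29.83 mas/yr = 0.02983 ″/yr.
v_t = 4.740 μ d = 4.740 × 0.02983 × 296.74 = 41.957 km/s.
v = √(v_r² + v_t²) = √(20.69² + 41.957²) = √2188.47 = 46.781 km/s.

46.8 km/s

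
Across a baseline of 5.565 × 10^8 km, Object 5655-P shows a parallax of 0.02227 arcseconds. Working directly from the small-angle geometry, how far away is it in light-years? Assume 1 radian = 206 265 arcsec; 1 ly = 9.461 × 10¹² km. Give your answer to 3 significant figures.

545 ly

θ = 0.02227″ = 0.02227/206265 = 1.0797 × 10^-7 rad.
d = B/θ = (5.565 × 10^8) / (1.0797 × 10^-7) = 5.1542 × 10^15 km = (5.1542 × 10^15) / (9.461 × 10^12) ly = 544.78 ly.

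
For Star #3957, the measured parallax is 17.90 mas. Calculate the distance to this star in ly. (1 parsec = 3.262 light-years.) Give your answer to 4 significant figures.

182.2 ly

p = 17.90 mas = 0.01790 arcsec.
d = 1/p = 1/0.01790 = 55.866 pc.
In light-years: 55.866 × 3.262 = 182.23 ly.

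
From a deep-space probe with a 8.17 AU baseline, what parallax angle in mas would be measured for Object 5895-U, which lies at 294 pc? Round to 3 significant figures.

27.8 mas

p (arcsec) = B (AU) / d (pc).
p = 8.17 / 294 = 0.027789 arcsec = 27.789 mas.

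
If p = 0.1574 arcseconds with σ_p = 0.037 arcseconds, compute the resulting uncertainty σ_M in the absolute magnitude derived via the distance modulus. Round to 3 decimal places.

M = m − 5 log₁₀ d + 5 = m + 5 log₁₀ p + 5, so ∂M/∂p = 5/(p ln 10).
σ_M = (5/ln 10) · (σ_p/p) = 2.1715 × 0.037/0.1574 = 2.1715 × 0.23507 = 0.51045.

σ_M = 0.510 mag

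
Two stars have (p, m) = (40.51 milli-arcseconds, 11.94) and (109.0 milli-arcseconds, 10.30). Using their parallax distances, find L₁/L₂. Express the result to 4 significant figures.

L₁/L₂ = 1.599

d₁ = 1/p₁ = 1/0.04051″ = 24.685 pc; d₂ = 1/p₂ = 1/0.1090″ = 9.1743 pc.
M₁ = m₁ − 5 log₁₀ d₁ + 5 = 11.94 − 6.9622 + 5 = 9.9778.
M₂ = 10.30 − 4.8129 + 5 = 10.4871.
L₁/L₂ = 10^(0.4(M₂ − M₁)) = 10^(0.4 × 0.5093) = 10^0.20372 = 1.5985.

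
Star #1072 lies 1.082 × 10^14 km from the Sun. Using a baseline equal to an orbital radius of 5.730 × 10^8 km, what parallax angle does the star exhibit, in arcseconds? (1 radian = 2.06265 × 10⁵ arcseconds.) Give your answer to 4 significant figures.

1.092 arcsec

θ ≈ B/d = (5.730 × 10^8) / (1.082 × 10^14) = 5.2957 × 10^-6 rad.
In arcseconds: 5.2957 × 10^-6 × 206265 = 1.0923″.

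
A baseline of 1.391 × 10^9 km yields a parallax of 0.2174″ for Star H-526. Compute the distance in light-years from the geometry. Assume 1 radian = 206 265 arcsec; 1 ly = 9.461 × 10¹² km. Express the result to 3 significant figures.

θ = 0.2174″ = 0.2174/206265 = 1.0540 × 10^-6 rad.
d = B/θ = (1.391 × 10^9) / (1.0540 × 10^-6) = 1.3197 × 10^15 km = (1.3197 × 10^15) / (9.461 × 10^12) ly = 139.49 ly.

139 ly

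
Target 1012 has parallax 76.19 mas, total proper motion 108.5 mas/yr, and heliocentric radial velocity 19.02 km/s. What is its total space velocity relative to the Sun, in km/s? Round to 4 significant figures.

d = 1/p = 1/0.07619″ = 13.125 pc.
μ = 108.5 mas/yr = 0.1085 ″/yr.
v_t = 4.740 μ d = 4.740 × 0.1085 × 13.125 = 6.7501 km/s.
v = √(v_r² + v_t²) = √(19.02² + 6.7501²) = √407.324 = 20.182 km/s.

20.18 km/s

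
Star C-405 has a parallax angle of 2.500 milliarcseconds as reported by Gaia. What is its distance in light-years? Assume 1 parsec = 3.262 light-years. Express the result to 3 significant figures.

p = 2.500 milliarcseconds = 0.002500 arcsec.
d = 1/p = 1/0.002500 = 400 pc.
In light-years: 400 × 3.262 = 1304.8 ly.

1300 light years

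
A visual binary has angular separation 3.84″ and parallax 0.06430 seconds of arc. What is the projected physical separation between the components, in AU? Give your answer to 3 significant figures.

d = 1/p = 1/0.06430″ = 15.552 pc.
At distance d (pc), an angle of θ arcsec spans θ·d AU: s = 3.84 × 15.552 = 59.72 AU.

59.7 AU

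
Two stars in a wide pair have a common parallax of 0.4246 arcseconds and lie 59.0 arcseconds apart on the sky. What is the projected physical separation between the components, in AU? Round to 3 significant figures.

d = 1/p = 1/0.4246″ = 2.3552 pc.
At distance d (pc), an angle of θ arcsec spans θ·d AU: s = 59.0 × 2.3552 = 138.96 AU.

139 AU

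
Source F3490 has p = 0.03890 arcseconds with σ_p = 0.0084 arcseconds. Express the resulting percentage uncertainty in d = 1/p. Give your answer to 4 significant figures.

For d = 1/p, |σ_d/d| = |σ_p/p|.
σ_p/p = 0.0084 / 0.03890 = 0.21594 = 21.594%.

21.59%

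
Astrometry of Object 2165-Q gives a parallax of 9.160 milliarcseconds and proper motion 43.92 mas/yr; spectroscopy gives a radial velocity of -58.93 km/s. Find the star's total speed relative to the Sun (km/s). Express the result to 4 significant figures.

d = 1/p = 1/0.009160″ = 109.17 pc.
μ = 43.92 mas/yr = 0.04392 ″/yr.
v_t = 4.740 μ d = 4.740 × 0.04392 × 109.17 = 22.727 km/s.
v = √(v_r² + v_t²) = √((-58.93)² + 22.727²) = √3989.26 = 63.161 km/s.

63.16 km/s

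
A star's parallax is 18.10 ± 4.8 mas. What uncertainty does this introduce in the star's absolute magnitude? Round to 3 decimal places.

σ_M = 0.576 mag

M = m − 5 log₁₀ d + 5 = m + 5 log₁₀ p + 5, so ∂M/∂p = 5/(p ln 10).
σ_M = (5/ln 10) · (σ_p/p) = 2.1715 × 4.8/18.10 = 2.1715 × 0.26519 = 0.57586.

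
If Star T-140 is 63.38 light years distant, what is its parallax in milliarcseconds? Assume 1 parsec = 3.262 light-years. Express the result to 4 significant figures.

51.47 mas

d = 63.38 ly ÷ 3.262 = 19.43 pc.
p = 1/d = 1/19.43 = 0.051467 arcsec.
= 0.051467 × 1000 = 51.467 mas.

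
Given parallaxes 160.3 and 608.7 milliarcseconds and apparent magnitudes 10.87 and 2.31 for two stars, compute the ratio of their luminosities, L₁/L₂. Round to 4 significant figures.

L₁/L₂ = 0.005432

d₁ = 1/p₁ = 1/0.1603″ = 6.2383 pc; d₂ = 1/p₂ = 1/0.6087″ = 1.6428 pc.
M₁ = m₁ − 5 log₁₀ d₁ + 5 = 10.87 − 3.9753 + 5 = 11.8947.
M₂ = 2.31 − 1.0779 + 5 = 6.2321.
L₁/L₂ = 10^(0.4(M₂ − M₁)) = 10^(0.4 × (-5.6626)) = 10^(-2.26504) = 0.005432.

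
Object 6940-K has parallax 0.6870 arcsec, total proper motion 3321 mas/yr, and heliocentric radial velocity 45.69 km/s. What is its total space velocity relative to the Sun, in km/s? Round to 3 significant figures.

d = 1/p = 1/0.6870″ = 1.4556 pc.
μ = 3321 mas/yr = 3.321 ″/yr.
v_t = 4.740 μ d = 4.740 × 3.321 × 1.4556 = 22.913 km/s.
v = √(v_r² + v_t²) = √(45.69² + 22.913²) = √2612.58 = 51.113 km/s.

51.1 km/s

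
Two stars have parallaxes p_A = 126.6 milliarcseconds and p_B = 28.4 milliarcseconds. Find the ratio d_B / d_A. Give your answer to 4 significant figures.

Since d = 1/p, d_B/d_A = p_A/p_B.
= 126.6 / 28.4 = 4.4577.

4.458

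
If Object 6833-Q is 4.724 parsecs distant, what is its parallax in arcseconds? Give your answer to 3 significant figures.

p = 1/d = 1/4.724 = 0.21169 arcsec.

0.212 arcsec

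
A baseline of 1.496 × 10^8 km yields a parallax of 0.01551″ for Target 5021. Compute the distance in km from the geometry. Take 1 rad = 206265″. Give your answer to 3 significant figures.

1.99 × 10^15 km

θ = 0.01551″ = 0.01551/206265 = 7.5195 × 10^-8 rad.
d = B/θ = (1.496 × 10^8) / (7.5195 × 10^-8) = 1.9895 × 10^15 km.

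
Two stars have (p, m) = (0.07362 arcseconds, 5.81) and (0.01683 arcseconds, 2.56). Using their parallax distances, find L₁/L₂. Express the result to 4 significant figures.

L₁/L₂ = 0.002619

d₁ = 1/p₁ = 1/0.07362″ = 13.583 pc; d₂ = 1/p₂ = 1/0.01683″ = 59.418 pc.
M₁ = m₁ − 5 log₁₀ d₁ + 5 = 5.81 − 5.6650 + 5 = 5.1450.
M₂ = 2.56 − 8.8696 + 5 = -1.3096.
L₁/L₂ = 10^(0.4(M₂ − M₁)) = 10^(0.4 × (-6.4546)) = 10^(-2.58184) = 0.0026191.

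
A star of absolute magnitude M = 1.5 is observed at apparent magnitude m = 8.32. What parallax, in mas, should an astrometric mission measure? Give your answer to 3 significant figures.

m − M = 8.32 − 1.5 = 6.82.
d = 10^((m−M)/5 + 1) = 10^2.364 = 231.21 pc.
p = 1/d = 1/231.21 = 0.0043251 arcsec = 4.3251 mas.

4.33 mas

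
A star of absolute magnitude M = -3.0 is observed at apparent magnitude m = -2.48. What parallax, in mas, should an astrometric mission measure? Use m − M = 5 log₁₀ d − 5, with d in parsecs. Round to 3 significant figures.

m − M = -2.48 − (-3.0) = 0.52.
d = 10^((m−M)/5 + 1) = 10^1.104 = 12.706 pc.
p = 1/d = 1/12.706 = 0.078703 arcsec = 78.703 mas.

78.7 mas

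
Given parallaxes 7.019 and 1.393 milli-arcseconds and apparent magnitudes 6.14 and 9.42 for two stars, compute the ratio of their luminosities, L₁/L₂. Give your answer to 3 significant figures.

L₁/L₂ = 0.808

d₁ = 1/p₁ = 1/0.007019″ = 142.47 pc; d₂ = 1/p₂ = 1/0.001393″ = 717.88 pc.
M₁ = m₁ − 5 log₁₀ d₁ + 5 = 6.14 − 10.7686 + 5 = 0.3714.
M₂ = 9.42 − 14.2803 + 5 = 0.1397.
L₁/L₂ = 10^(0.4(M₂ − M₁)) = 10^(0.4 × (-0.2317)) = 10^(-0.09268) = 0.80783.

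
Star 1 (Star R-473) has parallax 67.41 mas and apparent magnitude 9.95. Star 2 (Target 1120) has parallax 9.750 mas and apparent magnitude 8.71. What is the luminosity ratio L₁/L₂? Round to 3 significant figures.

L₁/L₂ = 0.00668

d₁ = 1/p₁ = 1/0.06741″ = 14.835 pc; d₂ = 1/p₂ = 1/0.009750″ = 102.56 pc.
M₁ = m₁ − 5 log₁₀ d₁ + 5 = 9.95 − 5.8564 + 5 = 9.0936.
M₂ = 8.71 − 10.0549 + 5 = 3.6551.
L₁/L₂ = 10^(0.4(M₂ − M₁)) = 10^(0.4 × (-5.4385)) = 10^(-2.17540) = 0.0066773.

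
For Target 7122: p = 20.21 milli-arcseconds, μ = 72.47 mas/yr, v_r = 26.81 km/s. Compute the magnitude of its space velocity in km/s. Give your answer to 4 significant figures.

d = 1/p = 1/0.02021″ = 49.48 pc.
μ = 72.47 mas/yr = 0.07247 ″/yr.
v_t = 4.740 μ d = 4.740 × 0.07247 × 49.48 = 16.997 km/s.
v = √(v_r² + v_t²) = √(26.81² + 16.997²) = √1007.67 = 31.744 km/s.

31.74 km/s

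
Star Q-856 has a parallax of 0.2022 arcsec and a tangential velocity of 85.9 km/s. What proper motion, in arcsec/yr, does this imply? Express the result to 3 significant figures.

d = 1/p = 1/0.2022″ = 4.9456 pc.
μ = v_t / (4.74 d) = 85.9 / (4.74 × 4.9456) = 85.9 / 23.442 = 3.6644 ″/yr.

3.66 arcsec/yr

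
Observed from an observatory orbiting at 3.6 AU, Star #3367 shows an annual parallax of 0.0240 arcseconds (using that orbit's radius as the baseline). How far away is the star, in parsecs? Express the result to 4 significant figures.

With baseline B (in AU) and parallax p (in arcsec), d = B/p parsecs.
d = 3.6 / 0.0240 = 150 pc.

150.0 pc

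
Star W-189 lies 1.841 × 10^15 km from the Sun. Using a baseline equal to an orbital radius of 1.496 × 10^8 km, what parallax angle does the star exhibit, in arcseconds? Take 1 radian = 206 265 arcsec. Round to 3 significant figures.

0.0168 arcsec

θ ≈ B/d = (1.496 × 10^8) / (1.841 × 10^15) = 8.1260 × 10^-8 rad.
In arcseconds: 8.1260 × 10^-8 × 206265 = 0.016761″.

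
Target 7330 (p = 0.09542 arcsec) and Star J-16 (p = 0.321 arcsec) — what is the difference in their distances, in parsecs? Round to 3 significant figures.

d_A = 1/0.09542″ = 10.48 pc; d_B = 1/0.3210″ = 3.1153 pc.
|d_B − d_A| = |3.1153 − 10.48| = 7.3647 pc.

7.36 pc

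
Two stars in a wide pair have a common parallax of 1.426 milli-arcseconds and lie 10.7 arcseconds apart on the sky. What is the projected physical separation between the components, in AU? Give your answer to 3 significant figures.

7500 AU

d = 1/p = 1/0.001426″ = 701.26 pc.
At distance d (pc), an angle of θ arcsec spans θ·d AU: s = 10.7 × 701.26 = 7503.5 AU.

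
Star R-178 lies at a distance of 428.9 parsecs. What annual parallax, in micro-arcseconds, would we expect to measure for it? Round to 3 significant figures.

p = 1/d = 1/428.9 = 0.0023315 arcsec.
= 0.0023315 × 10⁶ = 2331.5 μas.

2330 μas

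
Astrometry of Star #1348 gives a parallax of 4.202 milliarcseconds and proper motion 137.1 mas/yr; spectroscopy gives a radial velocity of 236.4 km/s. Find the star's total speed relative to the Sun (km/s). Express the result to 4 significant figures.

d = 1/p = 1/0.004202″ = 237.98 pc.
μ = 137.1 mas/yr = 0.1371 ″/yr.
v_t = 4.740 μ d = 4.740 × 0.1371 × 237.98 = 154.65 km/s.
v = √(v_r² + v_t²) = √(236.4² + 154.65²) = √79801.6 = 282.49 km/s.

282.5 km/s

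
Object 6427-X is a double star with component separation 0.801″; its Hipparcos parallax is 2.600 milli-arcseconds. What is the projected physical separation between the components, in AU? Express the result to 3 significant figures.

308 AU

d = 1/p = 1/0.002600″ = 384.62 pc.
At distance d (pc), an angle of θ arcsec spans θ·d AU: s = 0.801 × 384.62 = 308.08 AU.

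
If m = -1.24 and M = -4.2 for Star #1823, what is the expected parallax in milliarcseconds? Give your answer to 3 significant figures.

m − M = -1.24 − (-4.2) = 2.96.
d = 10^((m−M)/5 + 1) = 10^1.592 = 39.084 pc.
p = 1/d = 1/39.084 = 0.025586 arcsec = 25.586 mas.

25.6 mas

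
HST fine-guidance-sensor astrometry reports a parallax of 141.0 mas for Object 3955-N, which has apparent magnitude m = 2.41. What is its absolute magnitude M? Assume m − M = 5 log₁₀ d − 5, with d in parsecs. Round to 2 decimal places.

M = 3.16

d = 1/p = 1/0.1410″ = 7.0922 pc.
m − M = 5 log₁₀(7.0922) − 5 = 4.2539 − 5 = -0.7461.
M = m − (m − M) = 2.41 − (-0.7461) = 3.16.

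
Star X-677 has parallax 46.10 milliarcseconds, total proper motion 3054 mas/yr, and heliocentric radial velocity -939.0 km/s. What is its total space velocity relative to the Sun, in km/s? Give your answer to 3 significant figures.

990 km/s

d = 1/p = 1/0.04610″ = 21.692 pc.
μ = 3054 mas/yr = 3.054 ″/yr.
v_t = 4.740 μ d = 4.740 × 3.054 × 21.692 = 314.01 km/s.
v = √(v_r² + v_t²) = √((-939.0)² + 314.01²) = √980323 = 990.11 km/s.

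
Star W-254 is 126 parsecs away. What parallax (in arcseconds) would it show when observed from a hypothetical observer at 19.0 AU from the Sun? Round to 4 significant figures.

p (arcsec) = B (AU) / d (pc).
p = 19.0 / 126 = 0.15079 arcsec.

0.1508 arcsec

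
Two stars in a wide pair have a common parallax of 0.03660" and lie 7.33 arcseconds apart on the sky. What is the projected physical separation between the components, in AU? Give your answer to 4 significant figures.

200.3 AU

d = 1/p = 1/0.03660″ = 27.322 pc.
At distance d (pc), an angle of θ arcsec spans θ·d AU: s = 7.33 × 27.322 = 200.27 AU.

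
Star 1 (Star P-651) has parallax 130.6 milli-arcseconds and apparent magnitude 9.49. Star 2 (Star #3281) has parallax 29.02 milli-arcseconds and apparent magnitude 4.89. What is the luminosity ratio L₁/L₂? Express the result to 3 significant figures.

d₁ = 1/p₁ = 1/0.1306″ = 7.657 pc; d₂ = 1/p₂ = 1/0.02902″ = 34.459 pc.
M₁ = m₁ − 5 log₁₀ d₁ + 5 = 9.49 − 4.4203 + 5 = 10.0697.
M₂ = 4.89 − 7.6865 + 5 = 2.2035.
L₁/L₂ = 10^(0.4(M₂ − M₁)) = 10^(0.4 × (-7.8662)) = 10^(-3.14648) = 0.00071371.

L₁/L₂ = 0.000714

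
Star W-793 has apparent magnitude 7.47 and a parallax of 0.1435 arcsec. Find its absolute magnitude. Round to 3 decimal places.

M = 8.254

d = 1/p = 1/0.1435″ = 6.9686 pc.
m − M = 5 log₁₀(6.9686) − 5 = 4.2157 − 5 = -0.7843.
M = m − (m − M) = 7.47 − (-0.7843) = 8.254.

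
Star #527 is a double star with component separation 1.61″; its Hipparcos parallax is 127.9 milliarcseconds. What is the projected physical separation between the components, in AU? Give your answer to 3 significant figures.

12.6 AU

d = 1/p = 1/0.1279″ = 7.8186 pc.
At distance d (pc), an angle of θ arcsec spans θ·d AU: s = 1.61 × 7.8186 = 12.588 AU.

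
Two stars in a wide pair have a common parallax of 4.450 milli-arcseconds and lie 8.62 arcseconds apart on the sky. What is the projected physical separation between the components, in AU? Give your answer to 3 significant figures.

1940 AU

d = 1/p = 1/0.004450″ = 224.72 pc.
At distance d (pc), an angle of θ arcsec spans θ·d AU: s = 8.62 × 224.72 = 1937.1 AU.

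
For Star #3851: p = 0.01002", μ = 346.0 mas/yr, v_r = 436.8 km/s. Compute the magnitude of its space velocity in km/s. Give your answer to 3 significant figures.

d = 1/p = 1/0.01002″ = 99.8 pc.
μ = 346.0 mas/yr = 0.3460 ″/yr.
v_t = 4.740 μ d = 4.740 × 0.3460 × 99.8 = 163.68 km/s.
v = √(v_r² + v_t²) = √(436.8² + 163.68²) = √217585 = 466.46 km/s.

466 km/s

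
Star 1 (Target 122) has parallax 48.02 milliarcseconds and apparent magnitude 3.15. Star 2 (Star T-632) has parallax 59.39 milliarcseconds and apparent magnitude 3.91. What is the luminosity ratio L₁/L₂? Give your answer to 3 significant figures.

L₁/L₂ = 3.08

d₁ = 1/p₁ = 1/0.04802″ = 20.825 pc; d₂ = 1/p₂ = 1/0.05939″ = 16.838 pc.
M₁ = m₁ − 5 log₁₀ d₁ + 5 = 3.15 − 6.5929 + 5 = 1.5571.
M₂ = 3.91 − 6.1315 + 5 = 2.7785.
L₁/L₂ = 10^(0.4(M₂ − M₁)) = 10^(0.4 × 1.2214) = 10^0.48856 = 3.0801.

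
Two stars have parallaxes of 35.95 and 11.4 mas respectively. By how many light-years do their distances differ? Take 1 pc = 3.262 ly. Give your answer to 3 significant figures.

d_A = 1/0.03595″ = 27.816 pc; d_B = 1/0.01140″ = 87.719 pc.
|d_B − d_A| = |87.719 − 27.816| = 59.903 pc = 59.903 × 3.262 ly = 195.4 ly.

195 ly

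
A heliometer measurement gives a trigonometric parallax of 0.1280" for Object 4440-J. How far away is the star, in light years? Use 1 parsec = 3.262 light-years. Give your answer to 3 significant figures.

25.5 light years

d = 1/p = 1/0.1280 = 7.8125 pc.
In light-years: 7.8125 × 3.262 = 25.484 ly.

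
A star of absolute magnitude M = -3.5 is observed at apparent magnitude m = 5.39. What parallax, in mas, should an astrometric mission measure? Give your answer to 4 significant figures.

m − M = 5.39 − (-3.5) = 8.89.
d = 10^((m−M)/5 + 1) = 10^2.778 = 599.79 pc.
p = 1/d = 1/599.79 = 0.0016673 arcsec = 1.6673 mas.

1.667 mas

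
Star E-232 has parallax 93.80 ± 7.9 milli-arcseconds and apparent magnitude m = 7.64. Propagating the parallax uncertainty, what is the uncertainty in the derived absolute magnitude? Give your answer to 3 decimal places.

M = m − 5 log₁₀ d + 5 = m + 5 log₁₀ p + 5, so ∂M/∂p = 5/(p ln 10).
σ_M = (5/ln 10) · (σ_p/p) = 2.1715 × 7.9/93.80 = 2.1715 × 0.084222 = 0.18289.

σ_M = 0.183 mag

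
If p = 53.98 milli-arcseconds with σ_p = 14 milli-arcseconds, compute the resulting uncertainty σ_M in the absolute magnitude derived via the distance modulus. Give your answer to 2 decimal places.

σ_M = 0.56 mag

M = m − 5 log₁₀ d + 5 = m + 5 log₁₀ p + 5, so ∂M/∂p = 5/(p ln 10).
σ_M = (5/ln 10) · (σ_p/p) = 2.1715 × 14/53.98 = 2.1715 × 0.25936 = 0.5632.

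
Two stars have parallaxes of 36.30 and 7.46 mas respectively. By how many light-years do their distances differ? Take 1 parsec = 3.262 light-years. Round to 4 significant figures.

d_A = 1/0.03630″ = 27.548 pc; d_B = 1/0.007460″ = 134.05 pc.
|d_B − d_A| = |134.05 − 27.548| = 106.5 pc = 106.5 × 3.262 ly = 347.4 ly.

347.4 ly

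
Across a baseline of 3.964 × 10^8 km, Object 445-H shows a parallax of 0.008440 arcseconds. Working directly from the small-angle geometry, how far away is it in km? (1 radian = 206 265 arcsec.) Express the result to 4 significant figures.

9.688 × 10^15 km

θ = 0.008440″ = 0.008440/206265 = 4.0918 × 10^-8 rad.
d = B/θ = (3.964 × 10^8) / (4.0918 × 10^-8) = 9.6877 × 10^15 km.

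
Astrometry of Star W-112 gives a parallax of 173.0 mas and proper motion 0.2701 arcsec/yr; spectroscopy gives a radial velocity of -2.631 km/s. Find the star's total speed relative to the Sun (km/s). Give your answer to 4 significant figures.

d = 1/p = 1/0.1730″ = 5.7803 pc.
v_t = 4.740 μ d = 4.740 × 0.2701 × 5.7803 = 7.4004 km/s.
v = √(v_r² + v_t²) = √((-2.631)² + 7.4004²) = √61.6881 = 7.8542 km/s.

7.854 km/s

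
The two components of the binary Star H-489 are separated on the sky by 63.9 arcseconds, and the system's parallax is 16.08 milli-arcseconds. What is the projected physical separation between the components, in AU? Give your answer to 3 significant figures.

d = 1/p = 1/0.01608″ = 62.189 pc.
At distance d (pc), an angle of θ arcsec spans θ·d AU: s = 63.9 × 62.189 = 3973.9 AU.

3970 AU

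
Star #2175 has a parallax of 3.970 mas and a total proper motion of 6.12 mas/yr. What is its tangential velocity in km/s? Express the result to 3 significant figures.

d = 1/p = 1/0.003970″ = 251.89 pc.
μ = 6.12 mas/yr = 0.00612 ″/yr.
v_t = 4.74 × μ × d = 4.74 × 0.00612 × 251.89 = 7.307 km/s.

7.31 km/s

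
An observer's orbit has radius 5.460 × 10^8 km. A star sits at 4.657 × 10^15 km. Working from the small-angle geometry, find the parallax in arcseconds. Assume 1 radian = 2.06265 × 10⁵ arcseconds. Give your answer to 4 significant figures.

0.02418 arcsec

θ ≈ B/d = (5.460 × 10^8) / (4.657 × 10^15) = 1.1724 × 10^-7 rad.
In arcseconds: 1.1724 × 10^-7 × 206265 = 0.024183″.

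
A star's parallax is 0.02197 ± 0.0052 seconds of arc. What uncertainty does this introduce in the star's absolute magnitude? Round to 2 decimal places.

σ_M = 0.51 mag

M = m − 5 log₁₀ d + 5 = m + 5 log₁₀ p + 5, so ∂M/∂p = 5/(p ln 10).
σ_M = (5/ln 10) · (σ_p/p) = 2.1715 × 0.0052/0.02197 = 2.1715 × 0.23669 = 0.51397.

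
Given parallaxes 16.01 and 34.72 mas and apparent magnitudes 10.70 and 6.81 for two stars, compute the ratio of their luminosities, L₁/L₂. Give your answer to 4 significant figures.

L₁/L₂ = 0.1307

d₁ = 1/p₁ = 1/0.01601″ = 62.461 pc; d₂ = 1/p₂ = 1/0.03472″ = 28.802 pc.
M₁ = m₁ − 5 log₁₀ d₁ + 5 = 10.70 − 8.9780 + 5 = 6.7220.
M₂ = 6.81 − 7.2971 + 5 = 4.5129.
L₁/L₂ = 10^(0.4(M₂ − M₁)) = 10^(0.4 × (-2.2091)) = 10^(-0.88364) = 0.13073.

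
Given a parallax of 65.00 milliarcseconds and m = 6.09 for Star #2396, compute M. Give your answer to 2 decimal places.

M = 5.15

d = 1/p = 1/0.06500″ = 15.385 pc.
m − M = 5 log₁₀(15.385) − 5 = 5.9355 − 5 = 0.9355.
M = m − (m − M) = 6.09 − 0.9355 = 5.15.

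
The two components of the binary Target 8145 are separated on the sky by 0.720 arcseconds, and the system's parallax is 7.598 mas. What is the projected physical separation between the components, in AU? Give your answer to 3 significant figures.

94.8 AU

d = 1/p = 1/0.007598″ = 131.61 pc.
At distance d (pc), an angle of θ arcsec spans θ·d AU: s = 0.720 × 131.61 = 94.759 AU.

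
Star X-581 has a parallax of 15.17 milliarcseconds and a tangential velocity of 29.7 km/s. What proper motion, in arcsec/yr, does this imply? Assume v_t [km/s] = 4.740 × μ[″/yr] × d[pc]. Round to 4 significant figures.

0.09505 arcsec/yr

d = 1/p = 1/0.01517″ = 65.92 pc.
μ = v_t / (4.74 d) = 29.7 / (4.74 × 65.92) = 29.7 / 312.46 = 0.095052 ″/yr.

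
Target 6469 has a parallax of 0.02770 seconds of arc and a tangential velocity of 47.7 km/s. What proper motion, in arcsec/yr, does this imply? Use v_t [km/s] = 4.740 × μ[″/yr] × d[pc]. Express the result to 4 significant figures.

d = 1/p = 1/0.02770″ = 36.101 pc.
μ = v_t / (4.74 d) = 47.7 / (4.74 × 36.101) = 47.7 / 171.12 = 0.27875 ″/yr.

0.2788 arcsec/yr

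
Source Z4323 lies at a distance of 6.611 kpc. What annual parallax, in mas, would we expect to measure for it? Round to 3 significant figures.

0.151 mas

d = 6.611 kpc = 6611 pc.
p = 1/d = 1/6611 = 0.00015126 arcsec.
= 0.00015126 × 1000 = 0.15126 mas.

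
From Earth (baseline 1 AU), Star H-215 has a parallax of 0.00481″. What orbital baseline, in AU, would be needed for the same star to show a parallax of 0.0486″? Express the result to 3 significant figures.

10.1 AU

Parallax scales linearly with baseline: p ∝ B, so B = p_target / p_Earth × 1 AU.
B = 0.0486 / 0.00481 = 10.104 AU.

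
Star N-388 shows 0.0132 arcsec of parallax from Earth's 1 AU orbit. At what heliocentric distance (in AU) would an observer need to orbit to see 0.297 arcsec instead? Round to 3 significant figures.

Parallax scales linearly with baseline: p ∝ B, so B = p_target / p_Earth × 1 AU.
B = 0.297 / 0.0132 = 22.5 AU.

22.5 AU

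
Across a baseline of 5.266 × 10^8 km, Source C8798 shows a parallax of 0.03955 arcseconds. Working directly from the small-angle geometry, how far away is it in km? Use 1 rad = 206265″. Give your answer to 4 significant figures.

2.746 × 10^15 km

θ = 0.03955″ = 0.03955/206265 = 1.9174 × 10^-7 rad.
d = B/θ = (5.266 × 10^8) / (1.9174 × 10^-7) = 2.7464 × 10^15 km.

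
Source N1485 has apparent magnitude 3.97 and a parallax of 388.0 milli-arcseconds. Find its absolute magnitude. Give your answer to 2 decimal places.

M = 6.91

d = 1/p = 1/0.3880″ = 2.5773 pc.
m − M = 5 log₁₀(2.5773) − 5 = 2.0558 − 5 = -2.9442.
M = m − (m − M) = 3.97 − (-2.9442) = 6.91.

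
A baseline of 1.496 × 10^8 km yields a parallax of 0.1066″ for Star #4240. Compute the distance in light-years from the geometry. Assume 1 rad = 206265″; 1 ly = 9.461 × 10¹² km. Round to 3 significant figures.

30.6 ly

θ = 0.1066″ = 0.1066/206265 = 5.1681 × 10^-7 rad.
d = B/θ = (1.496 × 10^8) / (5.1681 × 10^-7) = 2.8947 × 10^14 km = (2.8947 × 10^14) / (9.461 × 10^12) ly = 30.596 ly.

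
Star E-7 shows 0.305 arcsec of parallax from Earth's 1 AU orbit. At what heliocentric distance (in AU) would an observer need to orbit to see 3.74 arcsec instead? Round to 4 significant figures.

12.26 AU

Parallax scales linearly with baseline: p ∝ B, so B = p_target / p_Earth × 1 AU.
B = 3.74 / 0.305 = 12.262 AU.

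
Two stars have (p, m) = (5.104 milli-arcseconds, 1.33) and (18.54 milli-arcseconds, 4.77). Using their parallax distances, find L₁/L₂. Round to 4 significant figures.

d₁ = 1/p₁ = 1/0.005104″ = 195.92 pc; d₂ = 1/p₂ = 1/0.01854″ = 53.937 pc.
M₁ = m₁ − 5 log₁₀ d₁ + 5 = 1.33 − 11.4604 + 5 = -5.1304.
M₂ = 4.77 − 8.6594 + 5 = 1.1106.
L₁/L₂ = 10^(0.4(M₂ − M₁)) = 10^(0.4 × 6.2410) = 10^2.49640 = 313.62.

L₁/L₂ = 313.6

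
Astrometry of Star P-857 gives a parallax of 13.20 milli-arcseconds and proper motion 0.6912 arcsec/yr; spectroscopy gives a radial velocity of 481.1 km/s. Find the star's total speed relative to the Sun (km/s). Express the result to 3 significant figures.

d = 1/p = 1/0.01320″ = 75.758 pc.
v_t = 4.740 μ d = 4.740 × 0.6912 × 75.758 = 248.21 km/s.
v = √(v_r² + v_t²) = √(481.1² + 248.21²) = √293065 = 541.35 km/s.

541 km/s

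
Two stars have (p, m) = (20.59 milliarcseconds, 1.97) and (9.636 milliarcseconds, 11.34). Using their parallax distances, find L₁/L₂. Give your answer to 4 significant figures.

d₁ = 1/p₁ = 1/0.02059″ = 48.567 pc; d₂ = 1/p₂ = 1/0.009636″ = 103.78 pc.
M₁ = m₁ − 5 log₁₀ d₁ + 5 = 1.97 − 8.4317 + 5 = -1.4617.
M₂ = 11.34 − 10.0806 + 5 = 6.2594.
L₁/L₂ = 10^(0.4(M₂ − M₁)) = 10^(0.4 × 7.7211) = 10^3.08844 = 1225.9.

L₁/L₂ = 1226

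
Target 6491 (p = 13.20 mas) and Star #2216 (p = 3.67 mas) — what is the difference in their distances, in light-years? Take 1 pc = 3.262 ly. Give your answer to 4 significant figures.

641.7 ly

d_A = 1/0.01320″ = 75.758 pc; d_B = 1/0.003670″ = 272.48 pc.
|d_B − d_A| = |272.48 − 75.758| = 196.72 pc = 196.72 × 3.262 ly = 641.7 ly.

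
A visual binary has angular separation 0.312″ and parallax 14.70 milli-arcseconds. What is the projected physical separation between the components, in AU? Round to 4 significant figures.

21.22 AU

d = 1/p = 1/0.01470″ = 68.027 pc.
At distance d (pc), an angle of θ arcsec spans θ·d AU: s = 0.312 × 68.027 = 21.224 AU.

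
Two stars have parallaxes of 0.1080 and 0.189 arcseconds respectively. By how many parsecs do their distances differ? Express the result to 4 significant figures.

d_A = 1/0.1080″ = 9.2593 pc; d_B = 1/0.1890″ = 5.291 pc.
|d_B − d_A| = |5.291 − 9.2593| = 3.9683 pc.

3.968 pc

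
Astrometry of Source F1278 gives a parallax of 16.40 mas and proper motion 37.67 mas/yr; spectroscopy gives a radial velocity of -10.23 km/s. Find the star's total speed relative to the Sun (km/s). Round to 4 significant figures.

14.94 km/s

d = 1/p = 1/0.01640″ = 60.976 pc.
μ = 37.67 mas/yr = 0.03767 ″/yr.
v_t = 4.740 μ d = 4.740 × 0.03767 × 60.976 = 10.888 km/s.
v = √(v_r² + v_t²) = √((-10.23)² + 10.888²) = √223.201 = 14.94 km/s.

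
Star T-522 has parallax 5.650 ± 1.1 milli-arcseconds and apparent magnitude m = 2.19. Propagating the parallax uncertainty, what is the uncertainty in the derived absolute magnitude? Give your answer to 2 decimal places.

M = m − 5 log₁₀ d + 5 = m + 5 log₁₀ p + 5, so ∂M/∂p = 5/(p ln 10).
σ_M = (5/ln 10) · (σ_p/p) = 2.1715 × 1.1/5.650 = 2.1715 × 0.19469 = 0.42277.

σ_M = 0.42 mag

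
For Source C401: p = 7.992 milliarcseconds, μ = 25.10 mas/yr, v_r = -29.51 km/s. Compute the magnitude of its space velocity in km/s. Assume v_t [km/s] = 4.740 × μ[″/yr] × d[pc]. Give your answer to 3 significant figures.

33.1 km/s

d = 1/p = 1/0.007992″ = 125.13 pc.
μ = 25.10 mas/yr = 0.02510 ″/yr.
v_t = 4.740 μ d = 4.740 × 0.02510 × 125.13 = 14.887 km/s.
v = √(v_r² + v_t²) = √((-29.51)² + 14.887²) = √1092.46 = 33.052 km/s.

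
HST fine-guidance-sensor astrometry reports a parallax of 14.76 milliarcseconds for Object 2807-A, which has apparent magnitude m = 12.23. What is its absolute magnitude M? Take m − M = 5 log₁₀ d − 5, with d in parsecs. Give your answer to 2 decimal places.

M = 8.08

d = 1/p = 1/0.01476″ = 67.751 pc.
m − M = 5 log₁₀(67.751) − 5 = 9.1546 − 5 = 4.1546.
M = m − (m − M) = 12.23 − 4.1546 = 8.08.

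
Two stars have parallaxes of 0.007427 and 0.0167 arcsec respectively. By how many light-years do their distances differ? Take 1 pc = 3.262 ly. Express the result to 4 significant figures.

d_A = 1/0.007427″ = 134.64 pc; d_B = 1/0.01670″ = 59.88 pc.
|d_B − d_A| = |59.88 − 134.64| = 74.76 pc = 74.76 × 3.262 ly = 243.87 ly.

243.9 ly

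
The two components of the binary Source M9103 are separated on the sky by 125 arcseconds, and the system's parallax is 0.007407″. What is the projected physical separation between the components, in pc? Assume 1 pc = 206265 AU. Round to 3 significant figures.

d = 1/p = 1/0.007407″ = 135.01 pc.
At distance d (pc), an angle of θ arcsec spans θ·d AU: s = 125 × 135.01 = 16876 AU.
= 16876 / 206265 = 0.081817 pc.

0.0818 pc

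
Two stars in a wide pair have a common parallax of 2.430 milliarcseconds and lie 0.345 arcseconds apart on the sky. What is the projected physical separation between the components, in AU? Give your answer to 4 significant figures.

142.0 AU

d = 1/p = 1/0.002430″ = 411.52 pc.
At distance d (pc), an angle of θ arcsec spans θ·d AU: s = 0.345 × 411.52 = 141.97 AU.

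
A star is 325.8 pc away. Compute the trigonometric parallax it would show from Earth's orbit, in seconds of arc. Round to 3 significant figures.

p = 1/d = 1/325.8 = 0.0030694 arcsec.

0.00307 arcsec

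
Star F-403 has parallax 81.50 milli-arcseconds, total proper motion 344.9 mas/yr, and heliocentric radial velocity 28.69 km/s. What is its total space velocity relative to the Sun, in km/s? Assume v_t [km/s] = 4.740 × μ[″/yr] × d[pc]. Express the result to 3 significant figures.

d = 1/p = 1/0.08150″ = 12.27 pc.
μ = 344.9 mas/yr = 0.3449 ″/yr.
v_t = 4.740 μ d = 4.740 × 0.3449 × 12.27 = 20.059 km/s.
v = √(v_r² + v_t²) = √(28.69² + 20.059²) = √1225.48 = 35.007 km/s.

35.0 km/s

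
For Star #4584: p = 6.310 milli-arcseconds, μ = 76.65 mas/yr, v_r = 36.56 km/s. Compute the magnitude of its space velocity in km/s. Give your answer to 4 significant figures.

d = 1/p = 1/0.006310″ = 158.48 pc.
μ = 76.65 mas/yr = 0.07665 ″/yr.
v_t = 4.740 μ d = 4.740 × 0.07665 × 158.48 = 57.579 km/s.
v = √(v_r² + v_t²) = √(36.56² + 57.579²) = √4651.97 = 68.205 km/s.

68.21 km/s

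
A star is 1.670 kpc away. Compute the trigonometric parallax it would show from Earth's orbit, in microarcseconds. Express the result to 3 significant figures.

d = 1.670 kpc = 1670 pc.
p = 1/d = 1/1670 = 0.0005988 arcsec.
= 0.0005988 × 10⁶ = 598.8 μas.

599 μas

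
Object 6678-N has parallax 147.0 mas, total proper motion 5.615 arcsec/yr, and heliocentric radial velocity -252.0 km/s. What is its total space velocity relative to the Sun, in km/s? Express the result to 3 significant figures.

310 km/s

d = 1/p = 1/0.1470″ = 6.8027 pc.
v_t = 4.740 μ d = 4.740 × 5.615 × 6.8027 = 181.05 km/s.
v = √(v_r² + v_t²) = √((-252.0)² + 181.05²) = √96283.1 = 310.3 km/s.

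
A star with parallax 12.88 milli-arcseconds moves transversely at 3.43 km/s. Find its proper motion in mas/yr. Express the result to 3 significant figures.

9.32 mas/yr

d = 1/p = 1/0.01288″ = 77.64 pc.
μ = v_t / (4.74 d) = 3.43 / (4.74 × 77.64) = 3.43 / 368.01 = 0.0093204 ″/yr = 9.3204 mas/yr.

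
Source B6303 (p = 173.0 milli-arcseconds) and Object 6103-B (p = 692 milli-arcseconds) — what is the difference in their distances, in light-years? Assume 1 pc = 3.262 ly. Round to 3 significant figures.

14.1 ly

d_A = 1/0.1730″ = 5.7803 pc; d_B = 1/0.6920″ = 1.4451 pc.
|d_B − d_A| = |1.4451 − 5.7803| = 4.3352 pc = 4.3352 × 3.262 ly = 14.141 ly.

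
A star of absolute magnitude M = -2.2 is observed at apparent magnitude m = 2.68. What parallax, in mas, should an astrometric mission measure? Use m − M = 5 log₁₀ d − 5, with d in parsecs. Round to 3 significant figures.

m − M = 2.68 − (-2.2) = 4.88.
d = 10^((m−M)/5 + 1) = 10^1.976 = 94.624 pc.
p = 1/d = 1/94.624 = 0.010568 arcsec = 10.568 mas.

10.6 mas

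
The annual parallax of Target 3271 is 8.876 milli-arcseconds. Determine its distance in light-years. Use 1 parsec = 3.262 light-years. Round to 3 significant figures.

p = 8.876 milli-arcseconds = 0.008876 arcsec.
d = 1/p = 1/0.008876 = 112.66 pc.
In light-years: 112.66 × 3.262 = 367.5 ly.

368 light years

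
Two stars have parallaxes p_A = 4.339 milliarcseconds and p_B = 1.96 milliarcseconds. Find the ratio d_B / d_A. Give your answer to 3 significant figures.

Since d = 1/p, d_B/d_A = p_A/p_B.
= 4.339 / 1.96 = 2.2138.

2.21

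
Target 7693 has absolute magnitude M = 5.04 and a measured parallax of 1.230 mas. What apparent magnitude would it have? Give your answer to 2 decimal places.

d = 1/p = 1/0.001230″ = 813.01 pc.
m − M = 5 log₁₀ d − 5 = 5 log₁₀(813.01) − 5 = 14.5505 − 5 = 9.5505.
m = M + (m − M) = 5.04 + 9.5505 = 14.59.

m = 14.59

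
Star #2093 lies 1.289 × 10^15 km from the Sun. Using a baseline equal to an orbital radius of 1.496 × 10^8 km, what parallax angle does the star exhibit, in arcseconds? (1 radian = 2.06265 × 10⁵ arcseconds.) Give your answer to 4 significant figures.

0.02394 arcsec

θ ≈ B/d = (1.496 × 10^8) / (1.289 × 10^15) = 1.1606 × 10^-7 rad.
In arcseconds: 1.1606 × 10^-7 × 206265 = 0.023939″.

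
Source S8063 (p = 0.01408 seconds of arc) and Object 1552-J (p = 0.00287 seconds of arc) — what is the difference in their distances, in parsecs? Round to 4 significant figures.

277.4 pc

d_A = 1/0.01408″ = 71.023 pc; d_B = 1/0.002870″ = 348.43 pc.
|d_B − d_A| = |348.43 − 71.023| = 277.41 pc.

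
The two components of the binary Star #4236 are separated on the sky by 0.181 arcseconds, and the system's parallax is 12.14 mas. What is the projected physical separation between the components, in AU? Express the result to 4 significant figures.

14.91 AU

d = 1/p = 1/0.01214″ = 82.372 pc.
At distance d (pc), an angle of θ arcsec spans θ·d AU: s = 0.181 × 82.372 = 14.909 AU.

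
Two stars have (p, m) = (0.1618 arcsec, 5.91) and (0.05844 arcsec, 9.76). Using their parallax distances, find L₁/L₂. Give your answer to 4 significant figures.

d₁ = 1/p₁ = 1/0.1618″ = 6.1805 pc; d₂ = 1/p₂ = 1/0.05844″ = 17.112 pc.
M₁ = m₁ − 5 log₁₀ d₁ + 5 = 5.91 − 3.9551 + 5 = 6.9549.
M₂ = 9.76 − 6.1665 + 5 = 8.5935.
L₁/L₂ = 10^(0.4(M₂ − M₁)) = 10^(0.4 × 1.6386) = 10^0.65544 = 4.5231.

L₁/L₂ = 4.523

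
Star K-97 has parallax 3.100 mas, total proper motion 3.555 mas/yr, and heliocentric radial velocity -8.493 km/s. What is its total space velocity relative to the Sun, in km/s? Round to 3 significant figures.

d = 1/p = 1/0.003100″ = 322.58 pc.
μ = 3.555 mas/yr = 0.003555 ″/yr.
v_t = 4.740 μ d = 4.740 × 0.003555 × 322.58 = 5.4357 km/s.
v = √(v_r² + v_t²) = √((-8.493)² + 5.4357²) = √101.678 = 10.084 km/s.

10.1 km/s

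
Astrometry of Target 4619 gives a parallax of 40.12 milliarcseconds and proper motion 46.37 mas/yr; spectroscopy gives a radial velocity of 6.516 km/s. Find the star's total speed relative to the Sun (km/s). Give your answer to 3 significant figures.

d = 1/p = 1/0.04012″ = 24.925 pc.
μ = 46.37 mas/yr = 0.04637 ″/yr.
v_t = 4.740 μ d = 4.740 × 0.04637 × 24.925 = 5.4784 km/s.
v = √(v_r² + v_t²) = √(6.516² + 5.4784²) = √72.4711 = 8.513 km/s.

8.51 km/s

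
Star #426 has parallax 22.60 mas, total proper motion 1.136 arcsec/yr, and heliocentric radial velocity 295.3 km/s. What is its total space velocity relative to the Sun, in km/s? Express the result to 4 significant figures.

379.4 km/s

d = 1/p = 1/0.02260″ = 44.248 pc.
v_t = 4.740 μ d = 4.740 × 1.136 × 44.248 = 238.26 km/s.
v = √(v_r² + v_t²) = √(295.3² + 238.26²) = √143970 = 379.43 km/s.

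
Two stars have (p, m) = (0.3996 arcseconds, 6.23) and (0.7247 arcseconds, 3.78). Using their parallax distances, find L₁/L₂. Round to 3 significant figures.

d₁ = 1/p₁ = 1/0.3996″ = 2.5025 pc; d₂ = 1/p₂ = 1/0.7247″ = 1.3799 pc.
M₁ = m₁ − 5 log₁₀ d₁ + 5 = 6.23 − 1.9919 + 5 = 9.2381.
M₂ = 3.78 − 0.6992 + 5 = 8.0808.
L₁/L₂ = 10^(0.4(M₂ − M₁)) = 10^(0.4 × (-1.1573)) = 10^(-0.46292) = 0.34441.

L₁/L₂ = 0.344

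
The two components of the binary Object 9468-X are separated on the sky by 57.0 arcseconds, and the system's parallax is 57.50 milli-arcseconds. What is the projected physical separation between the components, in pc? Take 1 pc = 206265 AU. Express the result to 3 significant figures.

d = 1/p = 1/0.05750″ = 17.391 pc.
At distance d (pc), an angle of θ arcsec spans θ·d AU: s = 57.0 × 17.391 = 991.29 AU.
= 991.29 / 206265 = 0.0048059 pc.

0.00481 pc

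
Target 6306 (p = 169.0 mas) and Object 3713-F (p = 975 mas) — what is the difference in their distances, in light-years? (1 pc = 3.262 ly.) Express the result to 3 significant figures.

16.0 ly

d_A = 1/0.1690″ = 5.9172 pc; d_B = 1/0.9750″ = 1.0256 pc.
|d_B − d_A| = |1.0256 − 5.9172| = 4.8916 pc = 4.8916 × 3.262 ly = 15.956 ly.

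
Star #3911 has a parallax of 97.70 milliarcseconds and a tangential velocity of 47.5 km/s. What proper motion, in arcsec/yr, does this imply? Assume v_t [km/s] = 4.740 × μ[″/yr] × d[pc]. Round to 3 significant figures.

0.979 arcsec/yr

d = 1/p = 1/0.09770″ = 10.235 pc.
μ = v_t / (4.74 d) = 47.5 / (4.74 × 10.235) = 47.5 / 48.514 = 0.9791 ″/yr.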